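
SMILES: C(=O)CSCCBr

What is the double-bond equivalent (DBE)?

Molecular formula from the SMILES: C4H7BrOS.
DoU = (2C + 2 + N − H − X)/2 = (2·4 + 2 + 0 − 7 − 1)/2 = 2/2 = 1.
(Structurally: 0 ring(s) + 1 π bond(s) = 1.)

1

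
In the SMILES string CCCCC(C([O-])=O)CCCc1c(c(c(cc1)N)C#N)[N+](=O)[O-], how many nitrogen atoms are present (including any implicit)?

3

The symbol for nitrogen appears 3 times in the SMILES.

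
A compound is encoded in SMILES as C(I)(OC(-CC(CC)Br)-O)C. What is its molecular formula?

C7H14BrIO2

Heavy atoms from the SMILES: 1 Br, 7 C, 1 I, 2 O.
Implicit hydrogens by atom environment:
  3 × C: 1 H each → 3
  2 × C: 3 H each → 6
  2 × C: 2 H each → 4
  1 × Br: no H
  1 × I: no H
  1 × O: 1 H
  1 × O: no H
  Total hydrogens = 14.
Molecular formula: C7H14BrIO2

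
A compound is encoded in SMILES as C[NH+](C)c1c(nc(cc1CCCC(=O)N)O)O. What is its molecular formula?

Heavy atoms from the SMILES: 11 C, 3 N, 3 O.
Implicit hydrogens by atom environment:
  4 × C (aromatic): no H
  3 × C: 2 H each → 6
  2 × C: 3 H each → 6
  2 × O: 1 H each → 2
  1 × C (aromatic): 1 H
  1 × C: no H
  1 × N: 2 H
  1 × N (charge +1): 1 H
  1 × N (aromatic): no H
  1 × O: no H
  Total hydrogens = 18.
Net charge +1.
Molecular formula: C11H18N3O3+

C11H18N3O3+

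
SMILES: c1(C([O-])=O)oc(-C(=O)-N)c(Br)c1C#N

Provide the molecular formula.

C7H2BrN2O4-

Heavy atoms from the SMILES: 1 Br, 7 C, 2 N, 4 O.
Implicit hydrogens by atom environment:
  4 × C (aromatic): no H
  3 × C: no H
  2 × O: no H
  1 × Br: no H
  1 × N: 2 H
  1 × N: no H
  1 × O (aromatic): no H
  1 × O (charge -1): no H
  Total hydrogens = 2.
Net charge -1.
Molecular formula: C7H2BrN2O4-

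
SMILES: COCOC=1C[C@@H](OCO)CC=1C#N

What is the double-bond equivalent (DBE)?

Molecular formula from the SMILES: C9H13NO4.
DoU = (2C + 2 + N − H − X)/2 = (2·9 + 2 + 1 − 13 − 0)/2 = 8/2 = 4.
(Structurally: 1 ring(s) + 3 π bond(s) = 4.)

4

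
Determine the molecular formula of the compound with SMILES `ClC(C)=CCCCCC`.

Heavy atoms from the SMILES: 8 C, 1 Cl.
Implicit hydrogens by atom environment:
  4 × C: 2 H each → 8
  2 × C: 3 H each → 6
  1 × C: 1 H
  1 × C: no H
  1 × Cl: no H
  Total hydrogens = 15.
Molecular formula: C8H15Cl

C8H15Cl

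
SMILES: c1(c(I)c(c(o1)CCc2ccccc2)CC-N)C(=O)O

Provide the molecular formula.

Heavy atoms from the SMILES: 15 C, 1 I, 1 N, 3 O.
Implicit hydrogens by atom environment:
  5 × C (aromatic): 1 H each → 5
  5 × C (aromatic): no H
  4 × C: 2 H each → 8
  1 × C: no H
  1 × I: no H
  1 × N: 2 H
  1 × O: 1 H
  1 × O (aromatic): no H
  1 × O: no H
  Total hydrogens = 16.
Molecular formula: C15H16INO3

C15H16INO3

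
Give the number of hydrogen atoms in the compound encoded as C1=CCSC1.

Hydrogens are implicit in SMILES; fill each atom to its normal valence:
  2 × C: 2 H each → 4
  2 × C: 1 H each → 2
  1 × S: no H
  Total hydrogens = 6.

6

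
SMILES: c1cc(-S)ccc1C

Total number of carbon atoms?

The symbol for carbon appears 7 times in the SMILES. Lowercase c denotes aromatic carbon and counts toward C.

7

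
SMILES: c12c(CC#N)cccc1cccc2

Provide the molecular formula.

Heavy atoms from the SMILES: 12 C, 1 N.
Implicit hydrogens by atom environment:
  7 × C (aromatic): 1 H each → 7
  3 × C (aromatic): no H
  1 × C: 2 H
  1 × C: no H
  1 × N: no H
  Total hydrogens = 9.
Molecular formula: C12H9N

C12H9N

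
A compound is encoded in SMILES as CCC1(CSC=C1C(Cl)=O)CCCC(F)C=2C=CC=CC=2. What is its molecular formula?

Heavy atoms from the SMILES: 17 C, 1 Cl, 1 F, 1 O, 1 S.
Implicit hydrogens by atom environment:
  5 × C: 2 H each → 10
  5 × C (aromatic): 1 H each → 5
  3 × C: no H
  2 × C: 1 H each → 2
  1 × C: 3 H
  1 × C (aromatic): no H
  1 × Cl: no H
  1 × F: no H
  1 × O: no H
  1 × S: no H
  Total hydrogens = 20.
Molecular formula: C17H20ClFOS

C17H20ClFOS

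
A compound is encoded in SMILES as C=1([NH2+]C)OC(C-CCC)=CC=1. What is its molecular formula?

C9H16NO+

Heavy atoms from the SMILES: 9 C, 1 N, 1 O.
Implicit hydrogens by atom environment:
  3 × C: 2 H each → 6
  2 × C: 3 H each → 6
  2 × C (aromatic): 1 H each → 2
  2 × C (aromatic): no H
  1 × N (charge +1): 2 H
  1 × O (aromatic): no H
  Total hydrogens = 16.
Net charge +1.
Molecular formula: C9H16NO+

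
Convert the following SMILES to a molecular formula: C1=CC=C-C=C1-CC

C8H10

Heavy atoms from the SMILES: 8 C.
Implicit hydrogens by atom environment:
  5 × C (aromatic): 1 H each → 5
  1 × C: 3 H
  1 × C: 2 H
  1 × C (aromatic): no H
  Total hydrogens = 10.
Molecular formula: C8H10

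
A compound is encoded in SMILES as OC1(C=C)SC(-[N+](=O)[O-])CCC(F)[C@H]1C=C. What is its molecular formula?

C10H14FNO3S

Heavy atoms from the SMILES: 10 C, 1 F, 1 N, 3 O, 1 S.
Implicit hydrogens by atom environment:
  5 × C: 1 H each → 5
  4 × C: 2 H each → 8
  1 × C: no H
  1 × F: no H
  1 × N (charge +1): no H
  1 × O: 1 H
  1 × O: no H
  1 × O (charge -1): no H
  1 × S: no H
  Total hydrogens = 14.
Molecular formula: C10H14FNO3S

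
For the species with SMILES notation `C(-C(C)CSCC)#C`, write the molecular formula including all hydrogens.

Heavy atoms from the SMILES: 7 C, 1 S.
Implicit hydrogens by atom environment:
  2 × C: 3 H each → 6
  2 × C: 2 H each → 4
  2 × C: 1 H each → 2
  1 × C: no H
  1 × S: no H
  Total hydrogens = 12.
Molecular formula: C7H12S

C7H12S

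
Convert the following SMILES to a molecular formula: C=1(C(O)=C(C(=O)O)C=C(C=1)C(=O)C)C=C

C11H10O4

Heavy atoms from the SMILES: 11 C, 4 O.
Implicit hydrogens by atom environment:
  4 × C (aromatic): no H
  2 × C (aromatic): 1 H each → 2
  2 × C: no H
  2 × O: 1 H each → 2
  2 × O: no H
  1 × C: 3 H
  1 × C: 2 H
  1 × C: 1 H
  Total hydrogens = 10.
Molecular formula: C11H10O4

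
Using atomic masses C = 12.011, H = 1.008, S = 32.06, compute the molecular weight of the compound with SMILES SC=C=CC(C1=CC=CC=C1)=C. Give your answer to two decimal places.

Molecular formula: C11H10S.
M = 11×12.011 + 10×1.008 + 1×32.06 = 174.26 g/mol.

174.26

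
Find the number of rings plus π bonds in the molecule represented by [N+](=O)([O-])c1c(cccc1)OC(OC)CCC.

Molecular formula from the SMILES: C11H15NO4.
DoU = (2C + 2 + N − H − X)/2 = (2·11 + 2 + 1 − 15 − 0)/2 = 10/2 = 5.
(Structurally: 1 ring(s) + 4 π bond(s) = 5.)

5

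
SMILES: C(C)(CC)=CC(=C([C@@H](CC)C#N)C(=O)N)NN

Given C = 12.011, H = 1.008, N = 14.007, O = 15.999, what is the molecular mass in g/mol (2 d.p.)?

Molecular formula: C12H20N4O.
M = 12×12.011 + 20×1.008 + 4×14.007 + 1×15.999 = 236.32 g/mol.

236.32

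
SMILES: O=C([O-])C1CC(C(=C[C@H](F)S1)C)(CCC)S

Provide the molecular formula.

C11H16FO2S2-

Heavy atoms from the SMILES: 11 C, 1 F, 2 O, 2 S.
Implicit hydrogens by atom environment:
  3 × C: 2 H each → 6
  3 × C: 1 H each → 3
  3 × C: no H
  2 × C: 3 H each → 6
  1 × F: no H
  1 × O: no H
  1 × O (charge -1): no H
  1 × S: 1 H
  1 × S: no H
  Total hydrogens = 16.
Net charge -1.
Molecular formula: C11H16FO2S2-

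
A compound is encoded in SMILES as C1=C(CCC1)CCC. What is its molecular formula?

Heavy atoms from the SMILES: 8 C.
Implicit hydrogens by atom environment:
  5 × C: 2 H each → 10
  1 × C: 3 H
  1 × C: 1 H
  1 × C: no H
  Total hydrogens = 14.
Molecular formula: C8H14

C8H14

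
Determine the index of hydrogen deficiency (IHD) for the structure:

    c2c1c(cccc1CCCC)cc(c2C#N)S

9

Molecular formula from the SMILES: C15H15NS.
DoU = (2C + 2 + N − H − X)/2 = (2·15 + 2 + 1 − 15 − 0)/2 = 18/2 = 9.
(Structurally: 2 ring(s) + 7 π bond(s) = 9.)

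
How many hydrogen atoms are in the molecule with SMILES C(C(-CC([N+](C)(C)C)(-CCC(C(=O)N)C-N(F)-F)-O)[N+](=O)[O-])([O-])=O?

Hydrogens are implicit in SMILES; fill each atom to its normal valence:
  4 × C: 2 H each → 8
  3 × C: 3 H each → 9
  3 × C: no H
  3 × O: no H
  2 × C: 1 H each → 2
  2 × F: no H
  2 × N (charge +1): no H
  2 × O (charge -1): no H
  1 × N: 2 H
  1 × N: no H
  1 × O: 1 H
  Total hydrogens = 22.

22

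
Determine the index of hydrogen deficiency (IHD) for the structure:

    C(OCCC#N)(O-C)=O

Molecular formula from the SMILES: C5H7NO3.
DoU = (2C + 2 + N − H − X)/2 = (2·5 + 2 + 1 − 7 − 0)/2 = 6/2 = 3.
(Structurally: 0 ring(s) + 3 π bond(s) = 3.)

3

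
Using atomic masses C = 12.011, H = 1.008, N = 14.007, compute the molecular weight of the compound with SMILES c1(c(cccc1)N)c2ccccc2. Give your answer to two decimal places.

169.23

Molecular formula: C12H11N.
M = 12×12.011 + 11×1.008 + 1×14.007 = 169.23 g/mol.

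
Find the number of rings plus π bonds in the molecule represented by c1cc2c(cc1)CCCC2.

5

Molecular formula from the SMILES: C10H12.
DoU = (2C + 2 + N − H − X)/2 = (2·10 + 2 + 0 − 12 − 0)/2 = 10/2 = 5.
(Structurally: 2 ring(s) + 3 π bond(s) = 5.)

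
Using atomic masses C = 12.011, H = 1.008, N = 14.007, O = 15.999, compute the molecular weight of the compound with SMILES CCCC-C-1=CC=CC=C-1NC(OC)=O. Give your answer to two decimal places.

Molecular formula: C12H17NO2.
M = 12×12.011 + 17×1.008 + 1×14.007 + 2×15.999 = 207.27 g/mol.

207.27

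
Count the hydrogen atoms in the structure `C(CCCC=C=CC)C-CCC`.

22

Hydrogens are implicit in SMILES; fill each atom to its normal valence:
  7 × C: 2 H each → 14
  2 × C: 3 H each → 6
  2 × C: 1 H each → 2
  1 × C: no H
  Total hydrogens = 22.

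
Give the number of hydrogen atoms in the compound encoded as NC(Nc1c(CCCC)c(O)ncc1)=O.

Hydrogens are implicit in SMILES; fill each atom to its normal valence:
  3 × C: 2 H each → 6
  3 × C (aromatic): no H
  2 × C (aromatic): 1 H each → 2
  1 × C: 3 H
  1 × C: no H
  1 × N: 2 H
  1 × N: 1 H
  1 × N (aromatic): no H
  1 × O: 1 H
  1 × O: no H
  Total hydrogens = 15.

15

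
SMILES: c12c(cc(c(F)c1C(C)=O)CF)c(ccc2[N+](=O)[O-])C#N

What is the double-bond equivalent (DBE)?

11

Molecular formula from the SMILES: C14H8F2N2O3.
DoU = (2C + 2 + N − H − X)/2 = (2·14 + 2 + 2 − 8 − 2)/2 = 22/2 = 11.
(Structurally: 2 ring(s) + 9 π bond(s) = 11.)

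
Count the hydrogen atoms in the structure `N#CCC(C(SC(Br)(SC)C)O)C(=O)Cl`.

Hydrogens are implicit in SMILES; fill each atom to its normal valence:
  3 × C: no H
  2 × C: 3 H each → 6
  2 × C: 1 H each → 2
  2 × S: no H
  1 × Br: no H
  1 × C: 2 H
  1 × Cl: no H
  1 × N: no H
  1 × O: 1 H
  1 × O: no H
  Total hydrogens = 11.

11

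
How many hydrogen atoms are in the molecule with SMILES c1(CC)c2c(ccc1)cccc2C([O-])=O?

Hydrogens are implicit in SMILES; fill each atom to its normal valence:
  6 × C (aromatic): 1 H each → 6
  4 × C (aromatic): no H
  1 × C: 3 H
  1 × C: 2 H
  1 × C: no H
  1 × O: no H
  1 × O (charge -1): no H
  Total hydrogens = 11.

11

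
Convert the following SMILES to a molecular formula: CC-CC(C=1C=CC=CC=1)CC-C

Heavy atoms from the SMILES: 13 C.
Implicit hydrogens by atom environment:
  5 × C (aromatic): 1 H each → 5
  4 × C: 2 H each → 8
  2 × C: 3 H each → 6
  1 × C: 1 H
  1 × C (aromatic): no H
  Total hydrogens = 20.
Molecular formula: C13H20

C13H20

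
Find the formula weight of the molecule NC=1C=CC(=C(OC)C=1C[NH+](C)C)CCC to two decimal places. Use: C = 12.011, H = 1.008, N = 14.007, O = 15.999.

Molecular formula: C13H23N2O+.
M = 13×12.011 + 23×1.008 + 2×14.007 + 1×15.999 = 223.34 g/mol.

223.34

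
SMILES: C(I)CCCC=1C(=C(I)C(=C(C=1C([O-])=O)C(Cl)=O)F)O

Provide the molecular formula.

C12H9ClFI2O4-

Heavy atoms from the SMILES: 12 C, 1 Cl, 1 F, 2 I, 4 O.
Implicit hydrogens by atom environment:
  6 × C (aromatic): no H
  4 × C: 2 H each → 8
  2 × C: no H
  2 × I: no H
  2 × O: no H
  1 × Cl: no H
  1 × F: no H
  1 × O: 1 H
  1 × O (charge -1): no H
  Total hydrogens = 9.
Net charge -1.
Molecular formula: C12H9ClFI2O4-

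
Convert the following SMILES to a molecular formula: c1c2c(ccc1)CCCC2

C10H12

Heavy atoms from the SMILES: 10 C.
Implicit hydrogens by atom environment:
  4 × C: 2 H each → 8
  4 × C (aromatic): 1 H each → 4
  2 × C (aromatic): no H
  Total hydrogens = 12.
Molecular formula: C10H12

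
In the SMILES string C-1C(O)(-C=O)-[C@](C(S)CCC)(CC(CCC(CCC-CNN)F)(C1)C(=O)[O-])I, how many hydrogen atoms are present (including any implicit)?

Hydrogens are implicit in SMILES; fill each atom to its normal valence:
  11 × C: 2 H each → 22
  4 × C: no H
  3 × C: 1 H each → 3
  2 × O: no H
  1 × C: 3 H
  1 × F: no H
  1 × I: no H
  1 × N: 2 H
  1 × N: 1 H
  1 × O: 1 H
  1 × O (charge -1): no H
  1 × S: 1 H
  Total hydrogens = 33.

33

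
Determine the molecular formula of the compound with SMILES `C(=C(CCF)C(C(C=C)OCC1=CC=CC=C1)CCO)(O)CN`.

C18H26FNO3

Heavy atoms from the SMILES: 18 C, 1 F, 1 N, 3 O.
Implicit hydrogens by atom environment:
  7 × C: 2 H each → 14
  5 × C (aromatic): 1 H each → 5
  3 × C: 1 H each → 3
  2 × C: no H
  2 × O: 1 H each → 2
  1 × C (aromatic): no H
  1 × F: no H
  1 × N: 2 H
  1 × O: no H
  Total hydrogens = 26.
Molecular formula: C18H26FNO3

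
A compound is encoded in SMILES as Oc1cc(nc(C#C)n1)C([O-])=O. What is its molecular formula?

C7H3N2O3-

Heavy atoms from the SMILES: 7 C, 2 N, 3 O.
Implicit hydrogens by atom environment:
  3 × C (aromatic): no H
  2 × C: no H
  2 × N (aromatic): no H
  1 × C (aromatic): 1 H
  1 × C: 1 H
  1 × O: 1 H
  1 × O: no H
  1 × O (charge -1): no H
  Total hydrogens = 3.
Net charge -1.
Molecular formula: C7H3N2O3-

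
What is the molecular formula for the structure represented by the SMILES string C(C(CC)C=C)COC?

C8H16O

Heavy atoms from the SMILES: 8 C, 1 O.
Implicit hydrogens by atom environment:
  4 × C: 2 H each → 8
  2 × C: 3 H each → 6
  2 × C: 1 H each → 2
  1 × O: no H
  Total hydrogens = 16.
Molecular formula: C8H16O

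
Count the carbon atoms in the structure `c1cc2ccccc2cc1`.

10

The symbol for carbon appears 10 times in the SMILES. Lowercase c denotes aromatic carbon and counts toward C.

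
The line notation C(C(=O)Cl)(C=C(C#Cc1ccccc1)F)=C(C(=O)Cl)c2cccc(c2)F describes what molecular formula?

Heavy atoms from the SMILES: 20 C, 2 Cl, 2 F, 2 O.
Implicit hydrogens by atom environment:
  9 × C (aromatic): 1 H each → 9
  7 × C: no H
  3 × C (aromatic): no H
  2 × Cl: no H
  2 × F: no H
  2 × O: no H
  1 × C: 1 H
  Total hydrogens = 10.
Molecular formula: C20H10Cl2F2O2

C20H10Cl2F2O2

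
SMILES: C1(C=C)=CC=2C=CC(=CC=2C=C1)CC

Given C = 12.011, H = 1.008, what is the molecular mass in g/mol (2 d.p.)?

Molecular formula: C14H14.
M = 14×12.011 + 14×1.008 = 182.27 g/mol.

182.27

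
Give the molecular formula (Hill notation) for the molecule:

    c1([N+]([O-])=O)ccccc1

C6H5NO2

Heavy atoms from the SMILES: 6 C, 1 N, 2 O.
Implicit hydrogens by atom environment:
  5 × C (aromatic): 1 H each → 5
  1 × C (aromatic): no H
  1 × N (charge +1): no H
  1 × O: no H
  1 × O (charge -1): no H
  Total hydrogens = 5.
Molecular formula: C6H5NO2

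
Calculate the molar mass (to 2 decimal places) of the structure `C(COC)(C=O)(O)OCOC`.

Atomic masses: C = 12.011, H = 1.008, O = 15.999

Molecular formula: C6H12O5.
M = 6×12.011 + 12×1.008 + 5×15.999 = 164.16 g/mol.

164.16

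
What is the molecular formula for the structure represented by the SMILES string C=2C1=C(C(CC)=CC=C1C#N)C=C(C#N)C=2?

Heavy atoms from the SMILES: 14 C, 2 N.
Implicit hydrogens by atom environment:
  5 × C (aromatic): 1 H each → 5
  5 × C (aromatic): no H
  2 × C: no H
  2 × N: no H
  1 × C: 3 H
  1 × C: 2 H
  Total hydrogens = 10.
Molecular formula: C14H10N2

C14H10N2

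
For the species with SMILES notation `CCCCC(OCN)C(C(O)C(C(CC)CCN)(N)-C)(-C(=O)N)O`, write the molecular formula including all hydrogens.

C16H36N4O4

Heavy atoms from the SMILES: 16 C, 4 N, 4 O.
Implicit hydrogens by atom environment:
  7 × C: 2 H each → 14
  4 × N: 2 H each → 8
  3 × C: 3 H each → 9
  3 × C: 1 H each → 3
  3 × C: no H
  2 × O: 1 H each → 2
  2 × O: no H
  Total hydrogens = 36.
Molecular formula: C16H36N4O4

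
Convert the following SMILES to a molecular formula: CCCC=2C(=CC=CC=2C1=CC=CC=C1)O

Heavy atoms from the SMILES: 15 C, 1 O.
Implicit hydrogens by atom environment:
  8 × C (aromatic): 1 H each → 8
  4 × C (aromatic): no H
  2 × C: 2 H each → 4
  1 × C: 3 H
  1 × O: 1 H
  Total hydrogens = 16.
Molecular formula: C15H16O

C15H16O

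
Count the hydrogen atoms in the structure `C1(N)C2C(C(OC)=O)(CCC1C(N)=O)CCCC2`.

Hydrogens are implicit in SMILES; fill each atom to its normal valence:
  6 × C: 2 H each → 12
  3 × C: 1 H each → 3
  3 × C: no H
  3 × O: no H
  2 × N: 2 H each → 4
  1 × C: 3 H
  Total hydrogens = 22.

22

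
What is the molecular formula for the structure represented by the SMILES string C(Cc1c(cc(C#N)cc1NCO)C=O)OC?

C12H14N2O3

Heavy atoms from the SMILES: 12 C, 2 N, 3 O.
Implicit hydrogens by atom environment:
  4 × C (aromatic): no H
  3 × C: 2 H each → 6
  2 × C (aromatic): 1 H each → 2
  2 × O: no H
  1 × C: 3 H
  1 × C: 1 H
  1 × C: no H
  1 × N: 1 H
  1 × N: no H
  1 × O: 1 H
  Total hydrogens = 14.
Molecular formula: C12H14N2O3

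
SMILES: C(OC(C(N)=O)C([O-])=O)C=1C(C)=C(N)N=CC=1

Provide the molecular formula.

Heavy atoms from the SMILES: 10 C, 3 N, 4 O.
Implicit hydrogens by atom environment:
  3 × C (aromatic): no H
  3 × O: no H
  2 × C (aromatic): 1 H each → 2
  2 × C: no H
  2 × N: 2 H each → 4
  1 × C: 3 H
  1 × C: 2 H
  1 × C: 1 H
  1 × N (aromatic): no H
  1 × O (charge -1): no H
  Total hydrogens = 12.
Net charge -1.
Molecular formula: C10H12N3O4-

C10H12N3O4-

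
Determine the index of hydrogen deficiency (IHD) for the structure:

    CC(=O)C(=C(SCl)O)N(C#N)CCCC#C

6

Molecular formula from the SMILES: C10H11ClN2O2S.
DoU = (2C + 2 + N − H − X)/2 = (2·10 + 2 + 2 − 11 − 1)/2 = 12/2 = 6.
(Structurally: 0 ring(s) + 6 π bond(s) = 6.)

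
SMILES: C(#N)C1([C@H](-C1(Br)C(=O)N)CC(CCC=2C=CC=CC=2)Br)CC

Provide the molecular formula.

C17H20Br2N2O

Heavy atoms from the SMILES: 2 Br, 17 C, 2 N, 1 O.
Implicit hydrogens by atom environment:
  5 × C (aromatic): 1 H each → 5
  4 × C: 2 H each → 8
  4 × C: no H
  2 × Br: no H
  2 × C: 1 H each → 2
  1 × C: 3 H
  1 × C (aromatic): no H
  1 × N: 2 H
  1 × N: no H
  1 × O: no H
  Total hydrogens = 20.
Molecular formula: C17H20Br2N2O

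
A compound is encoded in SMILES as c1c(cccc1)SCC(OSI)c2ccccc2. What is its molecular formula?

C14H13IOS2

Heavy atoms from the SMILES: 14 C, 1 I, 1 O, 2 S.
Implicit hydrogens by atom environment:
  10 × C (aromatic): 1 H each → 10
  2 × C (aromatic): no H
  2 × S: no H
  1 × C: 2 H
  1 × C: 1 H
  1 × I: no H
  1 × O: no H
  Total hydrogens = 13.
Molecular formula: C14H13IOS2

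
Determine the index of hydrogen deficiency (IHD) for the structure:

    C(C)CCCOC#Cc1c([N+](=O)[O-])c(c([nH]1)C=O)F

7

Molecular formula from the SMILES: C12H13FN2O4.
DoU = (2C + 2 + N − H − X)/2 = (2·12 + 2 + 2 − 13 − 1)/2 = 14/2 = 7.
(Structurally: 1 ring(s) + 6 π bond(s) = 7.)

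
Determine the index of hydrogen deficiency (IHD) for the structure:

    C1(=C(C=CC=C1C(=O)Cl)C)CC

5

Molecular formula from the SMILES: C10H11ClO.
DoU = (2C + 2 + N − H − X)/2 = (2·10 + 2 + 0 − 11 − 1)/2 = 10/2 = 5.
(Structurally: 1 ring(s) + 4 π bond(s) = 5.)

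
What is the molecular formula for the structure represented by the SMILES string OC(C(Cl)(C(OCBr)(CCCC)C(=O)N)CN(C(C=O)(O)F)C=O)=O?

C13H19BrClFN2O7

Heavy atoms from the SMILES: 1 Br, 13 C, 1 Cl, 1 F, 2 N, 7 O.
Implicit hydrogens by atom environment:
  5 × C: 2 H each → 10
  5 × C: no H
  5 × O: no H
  2 × C: 1 H each → 2
  2 × O: 1 H each → 2
  1 × Br: no H
  1 × C: 3 H
  1 × Cl: no H
  1 × F: no H
  1 × N: 2 H
  1 × N: no H
  Total hydrogens = 19.
Molecular formula: C13H19BrClFN2O7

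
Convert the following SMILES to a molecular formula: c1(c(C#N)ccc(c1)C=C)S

C9H7NS

Heavy atoms from the SMILES: 9 C, 1 N, 1 S.
Implicit hydrogens by atom environment:
  3 × C (aromatic): 1 H each → 3
  3 × C (aromatic): no H
  1 × C: 2 H
  1 × C: 1 H
  1 × C: no H
  1 × N: no H
  1 × S: 1 H
  Total hydrogens = 7.
Molecular formula: C9H7NS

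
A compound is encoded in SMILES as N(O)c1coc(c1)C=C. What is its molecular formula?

Heavy atoms from the SMILES: 6 C, 1 N, 2 O.
Implicit hydrogens by atom environment:
  2 × C (aromatic): 1 H each → 2
  2 × C (aromatic): no H
  1 × C: 2 H
  1 × C: 1 H
  1 × N: 1 H
  1 × O: 1 H
  1 × O (aromatic): no H
  Total hydrogens = 7.
Molecular formula: C6H7NO2

C6H7NO2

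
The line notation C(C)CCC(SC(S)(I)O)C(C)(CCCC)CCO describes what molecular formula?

C14H29IO2S2

Heavy atoms from the SMILES: 14 C, 1 I, 2 O, 2 S.
Implicit hydrogens by atom environment:
  8 × C: 2 H each → 16
  3 × C: 3 H each → 9
  2 × C: no H
  2 × O: 1 H each → 2
  1 × C: 1 H
  1 × I: no H
  1 × S: 1 H
  1 × S: no H
  Total hydrogens = 29.
Molecular formula: C14H29IO2S2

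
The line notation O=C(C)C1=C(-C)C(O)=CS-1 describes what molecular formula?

Heavy atoms from the SMILES: 7 C, 2 O, 1 S.
Implicit hydrogens by atom environment:
  3 × C (aromatic): no H
  2 × C: 3 H each → 6
  1 × C (aromatic): 1 H
  1 × C: no H
  1 × O: 1 H
  1 × O: no H
  1 × S (aromatic): no H
  Total hydrogens = 8.
Molecular formula: C7H8O2S

C7H8O2S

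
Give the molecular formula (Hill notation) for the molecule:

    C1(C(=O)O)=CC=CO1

Heavy atoms from the SMILES: 5 C, 3 O.
Implicit hydrogens by atom environment:
  3 × C (aromatic): 1 H each → 3
  1 × C (aromatic): no H
  1 × C: no H
  1 × O: 1 H
  1 × O (aromatic): no H
  1 × O: no H
  Total hydrogens = 4.
Molecular formula: C5H4O3

C5H4O3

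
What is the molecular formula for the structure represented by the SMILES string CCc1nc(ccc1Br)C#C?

Heavy atoms from the SMILES: 1 Br, 9 C, 1 N.
Implicit hydrogens by atom environment:
  3 × C (aromatic): no H
  2 × C (aromatic): 1 H each → 2
  1 × Br: no H
  1 × C: 3 H
  1 × C: 2 H
  1 × C: 1 H
  1 × C: no H
  1 × N (aromatic): no H
  Total hydrogens = 8.
Molecular formula: C9H8BrN

C9H8BrN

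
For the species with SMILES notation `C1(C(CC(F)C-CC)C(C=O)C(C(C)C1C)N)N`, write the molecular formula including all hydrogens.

C14H27FN2O

Heavy atoms from the SMILES: 14 C, 1 F, 2 N, 1 O.
Implicit hydrogens by atom environment:
  8 × C: 1 H each → 8
  3 × C: 3 H each → 9
  3 × C: 2 H each → 6
  2 × N: 2 H each → 4
  1 × F: no H
  1 × O: no H
  Total hydrogens = 27.
Molecular formula: C14H27FN2O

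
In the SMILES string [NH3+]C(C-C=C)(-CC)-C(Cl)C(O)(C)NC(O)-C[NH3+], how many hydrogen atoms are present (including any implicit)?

26

Hydrogens are implicit in SMILES; fill each atom to its normal valence:
  4 × C: 2 H each → 8
  3 × C: 1 H each → 3
  2 × C: 3 H each → 6
  2 × C: no H
  2 × N (charge +1): 3 H each → 6
  2 × O: 1 H each → 2
  1 × Cl: no H
  1 × N: 1 H
  Total hydrogens = 26.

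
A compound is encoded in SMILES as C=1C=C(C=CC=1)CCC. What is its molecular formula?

Heavy atoms from the SMILES: 9 C.
Implicit hydrogens by atom environment:
  5 × C (aromatic): 1 H each → 5
  2 × C: 2 H each → 4
  1 × C: 3 H
  1 × C (aromatic): no H
  Total hydrogens = 12.
Molecular formula: C9H12

C9H12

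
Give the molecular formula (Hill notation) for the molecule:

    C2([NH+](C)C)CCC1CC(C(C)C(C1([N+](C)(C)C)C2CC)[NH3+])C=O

Heavy atoms from the SMILES: 19 C, 3 N, 1 O.
Implicit hydrogens by atom environment:
  7 × C: 3 H each → 21
  7 × C: 1 H each → 7
  4 × C: 2 H each → 8
  1 × C: no H
  1 × N (charge +1): 3 H
  1 × N (charge +1): 1 H
  1 × N (charge +1): no H
  1 × O: no H
  Total hydrogens = 40.
Net charge +3.
Molecular formula: [C19H40N3O]3+

[C19H40N3O]3+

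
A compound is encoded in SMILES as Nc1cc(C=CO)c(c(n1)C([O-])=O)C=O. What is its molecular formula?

C9H7N2O4-

Heavy atoms from the SMILES: 9 C, 2 N, 4 O.
Implicit hydrogens by atom environment:
  4 × C (aromatic): no H
  3 × C: 1 H each → 3
  2 × O: no H
  1 × C (aromatic): 1 H
  1 × C: no H
  1 × N: 2 H
  1 × N (aromatic): no H
  1 × O: 1 H
  1 × O (charge -1): no H
  Total hydrogens = 7.
Net charge -1.
Molecular formula: C9H7N2O4-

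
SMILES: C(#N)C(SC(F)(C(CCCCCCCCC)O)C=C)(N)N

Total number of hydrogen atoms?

Hydrogens are implicit in SMILES; fill each atom to its normal valence:
  9 × C: 2 H each → 18
  3 × C: no H
  2 × C: 1 H each → 2
  2 × N: 2 H each → 4
  1 × C: 3 H
  1 × F: no H
  1 × N: no H
  1 × O: 1 H
  1 × S: no H
  Total hydrogens = 28.

28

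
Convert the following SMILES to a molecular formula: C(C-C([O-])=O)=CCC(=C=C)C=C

C10H11O2-

Heavy atoms from the SMILES: 10 C, 2 O.
Implicit hydrogens by atom environment:
  4 × C: 2 H each → 8
  3 × C: 1 H each → 3
  3 × C: no H
  1 × O: no H
  1 × O (charge -1): no H
  Total hydrogens = 11.
Net charge -1.
Molecular formula: C10H11O2-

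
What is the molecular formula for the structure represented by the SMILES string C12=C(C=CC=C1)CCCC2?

C10H12

Heavy atoms from the SMILES: 10 C.
Implicit hydrogens by atom environment:
  4 × C: 2 H each → 8
  4 × C (aromatic): 1 H each → 4
  2 × C (aromatic): no H
  Total hydrogens = 12.
Molecular formula: C10H12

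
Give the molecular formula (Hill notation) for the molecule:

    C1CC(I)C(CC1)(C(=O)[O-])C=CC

C10H14IO2-

Heavy atoms from the SMILES: 10 C, 1 I, 2 O.
Implicit hydrogens by atom environment:
  4 × C: 2 H each → 8
  3 × C: 1 H each → 3
  2 × C: no H
  1 × C: 3 H
  1 × I: no H
  1 × O: no H
  1 × O (charge -1): no H
  Total hydrogens = 14.
Net charge -1.
Molecular formula: C10H14IO2-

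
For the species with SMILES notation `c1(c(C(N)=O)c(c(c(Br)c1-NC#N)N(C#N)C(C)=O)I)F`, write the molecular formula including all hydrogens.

Heavy atoms from the SMILES: 1 Br, 11 C, 1 F, 1 I, 5 N, 2 O.
Implicit hydrogens by atom environment:
  6 × C (aromatic): no H
  4 × C: no H
  3 × N: no H
  2 × O: no H
  1 × Br: no H
  1 × C: 3 H
  1 × F: no H
  1 × I: no H
  1 × N: 2 H
  1 × N: 1 H
  Total hydrogens = 6.
Molecular formula: C11H6BrFIN5O2

C11H6BrFIN5O2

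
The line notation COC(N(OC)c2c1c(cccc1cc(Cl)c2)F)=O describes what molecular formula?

C13H11ClFNO3

Heavy atoms from the SMILES: 13 C, 1 Cl, 1 F, 1 N, 3 O.
Implicit hydrogens by atom environment:
  5 × C (aromatic): 1 H each → 5
  5 × C (aromatic): no H
  3 × O: no H
  2 × C: 3 H each → 6
  1 × C: no H
  1 × Cl: no H
  1 × F: no H
  1 × N: no H
  Total hydrogens = 11.
Molecular formula: C13H11ClFNO3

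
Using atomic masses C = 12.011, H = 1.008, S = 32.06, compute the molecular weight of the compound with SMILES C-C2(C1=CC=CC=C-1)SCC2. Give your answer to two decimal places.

164.27

Molecular formula: C10H12S.
M = 10×12.011 + 12×1.008 + 1×32.06 = 164.27 g/mol.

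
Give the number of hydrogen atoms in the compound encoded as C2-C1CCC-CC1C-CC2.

Hydrogens are implicit in SMILES; fill each atom to its normal valence:
  8 × C: 2 H each → 16
  2 × C: 1 H each → 2
  Total hydrogens = 18.

18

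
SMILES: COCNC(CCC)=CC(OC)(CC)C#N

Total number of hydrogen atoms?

22

Hydrogens are implicit in SMILES; fill each atom to its normal valence:
  4 × C: 3 H each → 12
  4 × C: 2 H each → 8
  3 × C: no H
  2 × O: no H
  1 × C: 1 H
  1 × N: 1 H
  1 × N: no H
  Total hydrogens = 22.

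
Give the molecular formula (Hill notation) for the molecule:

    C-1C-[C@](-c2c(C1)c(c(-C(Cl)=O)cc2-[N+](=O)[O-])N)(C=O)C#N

C13H10ClN3O4

Heavy atoms from the SMILES: 13 C, 1 Cl, 3 N, 4 O.
Implicit hydrogens by atom environment:
  5 × C (aromatic): no H
  3 × C: 2 H each → 6
  3 × C: no H
  3 × O: no H
  1 × C (aromatic): 1 H
  1 × C: 1 H
  1 × Cl: no H
  1 × N: 2 H
  1 × N (charge +1): no H
  1 × N: no H
  1 × O (charge -1): no H
  Total hydrogens = 10.
Molecular formula: C13H10ClN3O4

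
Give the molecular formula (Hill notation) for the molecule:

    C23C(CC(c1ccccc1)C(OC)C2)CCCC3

Heavy atoms from the SMILES: 17 C, 1 O.
Implicit hydrogens by atom environment:
  6 × C: 2 H each → 12
  5 × C (aromatic): 1 H each → 5
  4 × C: 1 H each → 4
  1 × C: 3 H
  1 × C (aromatic): no H
  1 × O: no H
  Total hydrogens = 24.
Molecular formula: C17H24O

C17H24O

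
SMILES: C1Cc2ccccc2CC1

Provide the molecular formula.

Heavy atoms from the SMILES: 10 C.
Implicit hydrogens by atom environment:
  4 × C: 2 H each → 8
  4 × C (aromatic): 1 H each → 4
  2 × C (aromatic): no H
  Total hydrogens = 12.
Molecular formula: C10H12

C10H12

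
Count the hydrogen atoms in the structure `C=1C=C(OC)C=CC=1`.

Hydrogens are implicit in SMILES; fill each atom to its normal valence:
  5 × C (aromatic): 1 H each → 5
  1 × C: 3 H
  1 × C (aromatic): no H
  1 × O: no H
  Total hydrogens = 8.

8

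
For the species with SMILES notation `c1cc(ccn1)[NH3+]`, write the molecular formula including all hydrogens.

C5H7N2+

Heavy atoms from the SMILES: 5 C, 2 N.
Implicit hydrogens by atom environment:
  4 × C (aromatic): 1 H each → 4
  1 × C (aromatic): no H
  1 × N (charge +1): 3 H
  1 × N (aromatic): no H
  Total hydrogens = 7.
Net charge +1.
Molecular formula: C5H7N2+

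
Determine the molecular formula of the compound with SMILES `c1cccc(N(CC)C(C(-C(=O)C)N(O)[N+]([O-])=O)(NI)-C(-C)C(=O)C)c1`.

C16H23IN4O5

Heavy atoms from the SMILES: 16 C, 1 I, 4 N, 5 O.
Implicit hydrogens by atom environment:
  5 × C (aromatic): 1 H each → 5
  4 × C: 3 H each → 12
  3 × C: no H
  3 × O: no H
  2 × C: 1 H each → 2
  2 × N: no H
  1 × C: 2 H
  1 × C (aromatic): no H
  1 × I: no H
  1 × N: 1 H
  1 × N (charge +1): no H
  1 × O: 1 H
  1 × O (charge -1): no H
  Total hydrogens = 23.
Molecular formula: C16H23IN4O5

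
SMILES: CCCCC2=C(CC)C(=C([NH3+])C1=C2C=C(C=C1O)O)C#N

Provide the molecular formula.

Heavy atoms from the SMILES: 17 C, 2 N, 2 O.
Implicit hydrogens by atom environment:
  8 × C (aromatic): no H
  4 × C: 2 H each → 8
  2 × C: 3 H each → 6
  2 × C (aromatic): 1 H each → 2
  2 × O: 1 H each → 2
  1 × C: no H
  1 × N (charge +1): 3 H
  1 × N: no H
  Total hydrogens = 21.
Net charge +1.
Molecular formula: C17H21N2O2+

C17H21N2O2+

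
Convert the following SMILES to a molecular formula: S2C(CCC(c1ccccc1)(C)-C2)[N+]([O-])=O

C12H15NO2S

Heavy atoms from the SMILES: 12 C, 1 N, 2 O, 1 S.
Implicit hydrogens by atom environment:
  5 × C (aromatic): 1 H each → 5
  3 × C: 2 H each → 6
  1 × C: 3 H
  1 × C: 1 H
  1 × C: no H
  1 × C (aromatic): no H
  1 × N (charge +1): no H
  1 × O: no H
  1 × O (charge -1): no H
  1 × S: no H
  Total hydrogens = 15.
Molecular formula: C12H15NO2S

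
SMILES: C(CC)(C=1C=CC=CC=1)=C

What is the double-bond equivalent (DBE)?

5

Molecular formula from the SMILES: C10H12.
DoU = (2C + 2 + N − H − X)/2 = (2·10 + 2 + 0 − 12 − 0)/2 = 10/2 = 5.
(Structurally: 1 ring(s) + 4 π bond(s) = 5.)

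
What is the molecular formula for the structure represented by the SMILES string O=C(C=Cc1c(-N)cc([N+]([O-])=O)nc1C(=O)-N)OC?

Heavy atoms from the SMILES: 10 C, 4 N, 5 O.
Implicit hydrogens by atom environment:
  4 × C (aromatic): no H
  4 × O: no H
  2 × C: 1 H each → 2
  2 × C: no H
  2 × N: 2 H each → 4
  1 × C: 3 H
  1 × C (aromatic): 1 H
  1 × N (aromatic): no H
  1 × N (charge +1): no H
  1 × O (charge -1): no H
  Total hydrogens = 10.
Molecular formula: C10H10N4O5

C10H10N4O5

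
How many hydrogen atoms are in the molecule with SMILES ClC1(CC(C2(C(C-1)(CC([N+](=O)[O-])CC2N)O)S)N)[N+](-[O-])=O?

Hydrogens are implicit in SMILES; fill each atom to its normal valence:
  4 × C: 2 H each → 8
  3 × C: 1 H each → 3
  3 × C: no H
  2 × N: 2 H each → 4
  2 × N (charge +1): no H
  2 × O: no H
  2 × O (charge -1): no H
  1 × Cl: no H
  1 × O: 1 H
  1 × S: 1 H
  Total hydrogens = 17.

17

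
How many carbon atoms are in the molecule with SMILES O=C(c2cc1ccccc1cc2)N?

The symbol for carbon appears 11 times in the SMILES. Lowercase c denotes aromatic carbon and counts toward C.

11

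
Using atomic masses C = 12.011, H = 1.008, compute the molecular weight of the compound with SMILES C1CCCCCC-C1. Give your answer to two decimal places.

112.22

Molecular formula: C8H16.
M = 8×12.011 + 16×1.008 = 112.22 g/mol.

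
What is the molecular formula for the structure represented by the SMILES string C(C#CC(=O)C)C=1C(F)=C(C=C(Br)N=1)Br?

Heavy atoms from the SMILES: 2 Br, 10 C, 1 F, 1 N, 1 O.
Implicit hydrogens by atom environment:
  4 × C (aromatic): no H
  3 × C: no H
  2 × Br: no H
  1 × C: 3 H
  1 × C: 2 H
  1 × C (aromatic): 1 H
  1 × F: no H
  1 × N (aromatic): no H
  1 × O: no H
  Total hydrogens = 6.
Molecular formula: C10H6Br2FNO

C10H6Br2FNO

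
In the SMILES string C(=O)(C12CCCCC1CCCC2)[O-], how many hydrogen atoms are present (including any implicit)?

17

Hydrogens are implicit in SMILES; fill each atom to its normal valence:
  8 × C: 2 H each → 16
  2 × C: no H
  1 × C: 1 H
  1 × O: no H
  1 × O (charge -1): no H
  Total hydrogens = 17.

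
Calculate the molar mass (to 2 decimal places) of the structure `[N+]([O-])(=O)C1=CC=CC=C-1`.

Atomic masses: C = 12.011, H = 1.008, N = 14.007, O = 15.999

Molecular formula: C6H5NO2.
M = 6×12.011 + 5×1.008 + 1×14.007 + 2×15.999 = 123.11 g/mol.

123.11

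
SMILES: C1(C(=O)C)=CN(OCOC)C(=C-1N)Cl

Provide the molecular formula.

C8H11ClN2O3

Heavy atoms from the SMILES: 8 C, 1 Cl, 2 N, 3 O.
Implicit hydrogens by atom environment:
  3 × C (aromatic): no H
  3 × O: no H
  2 × C: 3 H each → 6
  1 × C: 2 H
  1 × C (aromatic): 1 H
  1 × C: no H
  1 × Cl: no H
  1 × N: 2 H
  1 × N (aromatic): no H
  Total hydrogens = 11.
Molecular formula: C8H11ClN2O3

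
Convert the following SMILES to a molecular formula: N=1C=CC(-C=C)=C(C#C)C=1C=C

C11H9N

Heavy atoms from the SMILES: 11 C, 1 N.
Implicit hydrogens by atom environment:
  3 × C: 1 H each → 3
  3 × C (aromatic): no H
  2 × C: 2 H each → 4
  2 × C (aromatic): 1 H each → 2
  1 × C: no H
  1 × N (aromatic): no H
  Total hydrogens = 9.
Molecular formula: C11H9N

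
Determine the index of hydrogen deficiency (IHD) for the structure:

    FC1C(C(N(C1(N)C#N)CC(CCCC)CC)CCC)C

3

Molecular formula from the SMILES: C17H32FN3.
DoU = (2C + 2 + N − H − X)/2 = (2·17 + 2 + 3 − 32 − 1)/2 = 6/2 = 3.
(Structurally: 1 ring(s) + 2 π bond(s) = 3.)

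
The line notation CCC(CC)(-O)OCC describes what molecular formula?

C7H16O2

Heavy atoms from the SMILES: 7 C, 2 O.
Implicit hydrogens by atom environment:
  3 × C: 3 H each → 9
  3 × C: 2 H each → 6
  1 × C: no H
  1 × O: 1 H
  1 × O: no H
  Total hydrogens = 16.
Molecular formula: C7H16O2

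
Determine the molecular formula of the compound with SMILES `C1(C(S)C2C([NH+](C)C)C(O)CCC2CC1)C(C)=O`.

C14H26NO2S+

Heavy atoms from the SMILES: 14 C, 1 N, 2 O, 1 S.
Implicit hydrogens by atom environment:
  6 × C: 1 H each → 6
  4 × C: 2 H each → 8
  3 × C: 3 H each → 9
  1 × C: no H
  1 × N (charge +1): 1 H
  1 × O: 1 H
  1 × O: no H
  1 × S: 1 H
  Total hydrogens = 26.
Net charge +1.
Molecular formula: C14H26NO2S+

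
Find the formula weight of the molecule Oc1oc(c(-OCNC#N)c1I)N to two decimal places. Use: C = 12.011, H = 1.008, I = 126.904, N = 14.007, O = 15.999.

295.04

Molecular formula: C6H6IN3O3.
M = 6×12.011 + 6×1.008 + 1×126.904 + 3×14.007 + 3×15.999 = 295.04 g/mol.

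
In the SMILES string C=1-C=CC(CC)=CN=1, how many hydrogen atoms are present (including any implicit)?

Hydrogens are implicit in SMILES; fill each atom to its normal valence:
  4 × C (aromatic): 1 H each → 4
  1 × C: 3 H
  1 × C: 2 H
  1 × C (aromatic): no H
  1 × N (aromatic): no H
  Total hydrogens = 9.

9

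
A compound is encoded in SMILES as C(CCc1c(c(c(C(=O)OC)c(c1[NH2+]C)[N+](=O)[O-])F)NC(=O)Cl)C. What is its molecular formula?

Heavy atoms from the SMILES: 14 C, 1 Cl, 1 F, 3 N, 5 O.
Implicit hydrogens by atom environment:
  6 × C (aromatic): no H
  4 × O: no H
  3 × C: 3 H each → 9
  3 × C: 2 H each → 6
  2 × C: no H
  1 × Cl: no H
  1 × F: no H
  1 × N (charge +1): 2 H
  1 × N: 1 H
  1 × N (charge +1): no H
  1 × O (charge -1): no H
  Total hydrogens = 18.
Net charge +1.
Molecular formula: C14H18ClFN3O5+

C14H18ClFN3O5+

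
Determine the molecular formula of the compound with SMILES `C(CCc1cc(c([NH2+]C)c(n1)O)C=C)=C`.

Heavy atoms from the SMILES: 12 C, 2 N, 1 O.
Implicit hydrogens by atom environment:
  4 × C: 2 H each → 8
  4 × C (aromatic): no H
  2 × C: 1 H each → 2
  1 × C: 3 H
  1 × C (aromatic): 1 H
  1 × N (charge +1): 2 H
  1 × N (aromatic): no H
  1 × O: 1 H
  Total hydrogens = 17.
Net charge +1.
Molecular formula: C12H17N2O+

C12H17N2O+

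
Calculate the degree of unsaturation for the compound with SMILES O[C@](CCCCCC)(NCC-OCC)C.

Molecular formula from the SMILES: C12H27NO2.
DoU = (2C + 2 + N − H − X)/2 = (2·12 + 2 + 1 − 27 − 0)/2 = 0/2 = 0.
(Structurally: 0 ring(s) + 0 π bond(s) = 0.)

0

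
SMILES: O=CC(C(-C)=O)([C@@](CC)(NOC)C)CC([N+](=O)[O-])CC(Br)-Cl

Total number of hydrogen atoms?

22

Hydrogens are implicit in SMILES; fill each atom to its normal valence:
  4 × C: 3 H each → 12
  4 × O: no H
  3 × C: 2 H each → 6
  3 × C: 1 H each → 3
  3 × C: no H
  1 × Br: no H
  1 × Cl: no H
  1 × N: 1 H
  1 × N (charge +1): no H
  1 × O (charge -1): no H
  Total hydrogens = 22.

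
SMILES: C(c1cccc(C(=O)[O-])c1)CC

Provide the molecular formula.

C10H11O2-

Heavy atoms from the SMILES: 10 C, 2 O.
Implicit hydrogens by atom environment:
  4 × C (aromatic): 1 H each → 4
  2 × C: 2 H each → 4
  2 × C (aromatic): no H
  1 × C: 3 H
  1 × C: no H
  1 × O: no H
  1 × O (charge -1): no H
  Total hydrogens = 11.
Net charge -1.
Molecular formula: C10H11O2-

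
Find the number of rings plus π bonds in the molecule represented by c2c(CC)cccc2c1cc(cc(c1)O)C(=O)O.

Molecular formula from the SMILES: C15H14O3.
DoU = (2C + 2 + N − H − X)/2 = (2·15 + 2 + 0 − 14 − 0)/2 = 18/2 = 9.
(Structurally: 2 ring(s) + 7 π bond(s) = 9.)

9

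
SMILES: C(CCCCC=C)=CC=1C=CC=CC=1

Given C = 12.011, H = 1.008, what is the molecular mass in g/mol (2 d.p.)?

186.30

Molecular formula: C14H18.
M = 14×12.011 + 18×1.008 = 186.30 g/mol.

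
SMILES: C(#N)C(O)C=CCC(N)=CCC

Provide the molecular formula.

C9H14N2O

Heavy atoms from the SMILES: 9 C, 2 N, 1 O.
Implicit hydrogens by atom environment:
  4 × C: 1 H each → 4
  2 × C: 2 H each → 4
  2 × C: no H
  1 × C: 3 H
  1 × N: 2 H
  1 × N: no H
  1 × O: 1 H
  Total hydrogens = 14.
Molecular formula: C9H14N2O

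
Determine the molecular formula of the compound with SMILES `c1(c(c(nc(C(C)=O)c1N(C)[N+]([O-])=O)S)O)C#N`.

Heavy atoms from the SMILES: 9 C, 4 N, 4 O, 1 S.
Implicit hydrogens by atom environment:
  5 × C (aromatic): no H
  2 × C: 3 H each → 6
  2 × C: no H
  2 × N: no H
  2 × O: no H
  1 × N (aromatic): no H
  1 × N (charge +1): no H
  1 × O: 1 H
  1 × O (charge -1): no H
  1 × S: 1 H
  Total hydrogens = 8.
Molecular formula: C9H8N4O4S

C9H8N4O4S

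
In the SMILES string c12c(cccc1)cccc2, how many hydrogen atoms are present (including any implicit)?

Hydrogens are implicit in SMILES; fill each atom to its normal valence:
  8 × C (aromatic): 1 H each → 8
  2 × C (aromatic): no H
  Total hydrogens = 8.

8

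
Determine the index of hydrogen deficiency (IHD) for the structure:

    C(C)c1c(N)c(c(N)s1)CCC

3

Molecular formula from the SMILES: C9H16N2S.
DoU = (2C + 2 + N − H − X)/2 = (2·9 + 2 + 2 − 16 − 0)/2 = 6/2 = 3.
(Structurally: 1 ring(s) + 2 π bond(s) = 3.)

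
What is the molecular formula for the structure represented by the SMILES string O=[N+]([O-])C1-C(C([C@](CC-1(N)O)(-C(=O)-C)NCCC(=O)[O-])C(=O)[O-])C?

[C13H19N3O8]2-

Heavy atoms from the SMILES: 13 C, 3 N, 8 O.
Implicit hydrogens by atom environment:
  5 × C: no H
  4 × O: no H
  3 × C: 2 H each → 6
  3 × C: 1 H each → 3
  3 × O (charge -1): no H
  2 × C: 3 H each → 6
  1 × N: 2 H
  1 × N: 1 H
  1 × N (charge +1): no H
  1 × O: 1 H
  Total hydrogens = 19.
Net charge -2.
Molecular formula: [C13H19N3O8]2-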